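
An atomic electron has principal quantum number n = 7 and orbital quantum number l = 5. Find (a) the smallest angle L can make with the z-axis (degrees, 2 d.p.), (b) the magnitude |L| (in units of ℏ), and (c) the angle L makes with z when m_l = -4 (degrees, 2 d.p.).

θ_min ≈ 24.09°; |L| = √30 ℏ ≈ 5.477ℏ; θ(m_l=-4) ≈ 136.91°

cos θ_min = 5/√30, so θ_min ≈ 24.09°.
|L| = ℏ√(5·6) = √30 ℏ ≈ 5.477ℏ.
For m_l = -4: cos θ = -4/√30, θ ≈ 136.91°.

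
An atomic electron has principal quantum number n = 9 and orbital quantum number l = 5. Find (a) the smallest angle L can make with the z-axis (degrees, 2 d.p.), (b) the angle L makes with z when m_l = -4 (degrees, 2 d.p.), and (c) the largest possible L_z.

cos θ_min = 5/√30, so θ_min ≈ 24.09°.
For m_l = -4: cos θ = -4/√30, θ ≈ 136.91°.
L_z,max = lℏ = 5ℏ.

θ_min ≈ 24.09°; θ(m_l=-4) ≈ 136.91°; L_z,max = 5ℏ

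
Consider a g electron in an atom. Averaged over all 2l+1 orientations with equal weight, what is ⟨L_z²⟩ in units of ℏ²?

⟨L_z²⟩ = 6.667 ℏ²

The letter g corresponds to l = 4.
The allowed m_l values are -4, -3, -2, -1, 0, 1, 2, 3, 4.
⟨L_z²⟩ = ℏ²·(Σ m_l²)/(2l+1) = ℏ²·60/9 = 6.667ℏ².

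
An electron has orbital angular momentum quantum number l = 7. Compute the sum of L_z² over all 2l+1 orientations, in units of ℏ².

Σ(L_z)² = 280 ℏ²

m_l runs from −7 to 7, i.e. {-7, -6, -5, -4, -3, -2, -1, 0, 1, 2, 3, 4, 5, 6, 7}.
Σ m_l² = 2·(1 + 4 + 9 + 16 + 25 + 36 + 49) = 280.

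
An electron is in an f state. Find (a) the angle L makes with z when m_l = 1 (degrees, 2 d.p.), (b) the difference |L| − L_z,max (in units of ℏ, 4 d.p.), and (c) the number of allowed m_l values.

An f state has l = 3.
For m_l = 1: cos θ = 1/√12, θ ≈ 73.22°.
|L| − L_z,max = (2√3 − 3)ℏ ≈ 0.4641ℏ.
There are 2l+1 = 7 values of m_l.

θ(m_l=1) ≈ 73.22°; |L|−L_z,max ≈ 0.4641ℏ; 7 values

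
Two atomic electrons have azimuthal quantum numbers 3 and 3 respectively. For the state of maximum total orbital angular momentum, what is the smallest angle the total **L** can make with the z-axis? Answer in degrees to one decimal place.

θ_min ≈ 22.2°

The total orbital quantum number L ranges from |l₁ − l₂| to l₁ + l₂ in integer steps.
So L can be 0, 1, 2, 3, 4, 5, 6.
The maximum is L = 6, with |L_tot| = ℏ√(6·7) = √42 ℏ.
The minimum angle with z is arccos(6/√42) ≈ 22.2°.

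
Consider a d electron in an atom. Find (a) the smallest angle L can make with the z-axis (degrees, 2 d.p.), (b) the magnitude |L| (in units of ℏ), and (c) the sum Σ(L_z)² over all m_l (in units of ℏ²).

θ_min ≈ 35.26°; |L| = √6 ℏ ≈ 2.449ℏ; Σ(L_z)² = 10 ℏ²

The letter d corresponds to l = 2.
cos θ_min = 2/√6, so θ_min ≈ 35.26°.
|L| = ℏ√(2·3) = √6 ℏ ≈ 2.449ℏ.
Σ m_l² = 10, so Σ(L_z)² = 10 ℏ².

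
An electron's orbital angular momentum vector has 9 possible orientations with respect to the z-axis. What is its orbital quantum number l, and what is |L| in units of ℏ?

Since there are 2l+1 = 9 values of m_l, l = 4.
|L| = ℏ√(l(l+1)) = ℏ√(4·5) = 2√5 ℏ.

l = 4, |L| = 2√5 ℏ ≈ 4.472ℏ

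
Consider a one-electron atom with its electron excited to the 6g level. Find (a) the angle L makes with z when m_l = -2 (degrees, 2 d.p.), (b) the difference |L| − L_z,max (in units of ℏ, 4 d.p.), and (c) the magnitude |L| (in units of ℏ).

θ(m_l=-2) ≈ 116.57°; |L|−L_z,max ≈ 0.4721ℏ; |L| = 2√5 ℏ ≈ 4.472ℏ

The 6g level has l = 4.
For m_l = -2: cos θ = -2/√20, θ ≈ 116.57°.
|L| − L_z,max = (2√5 − 4)ℏ ≈ 0.4721ℏ.
|L| = ℏ√(4·5) = 2√5 ℏ ≈ 4.472ℏ.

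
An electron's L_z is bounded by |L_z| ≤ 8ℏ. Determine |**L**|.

L_z,max = lℏ, so l = 8.
|L| = √(l(l+1)) ℏ = 6√2 ℏ.

|L| = 6√2 ℏ ≈ 8.485ℏ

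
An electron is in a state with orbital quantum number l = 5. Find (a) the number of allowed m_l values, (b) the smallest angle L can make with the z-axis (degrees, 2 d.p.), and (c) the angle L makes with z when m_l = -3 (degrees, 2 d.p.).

There are 2l+1 = 11 values of m_l.
cos θ_min = 5/√30, so θ_min ≈ 24.09°.
For m_l = -3: cos θ = -3/√30, θ ≈ 123.21°.

11 values; θ_min ≈ 24.09°; θ(m_l=-3) ≈ 123.21°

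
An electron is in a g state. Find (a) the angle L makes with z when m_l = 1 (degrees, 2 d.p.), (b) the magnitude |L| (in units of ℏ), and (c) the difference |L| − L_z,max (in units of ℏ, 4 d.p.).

θ(m_l=1) ≈ 77.08°; |L| = 2√5 ℏ ≈ 4.472ℏ; |L|−L_z,max ≈ 0.4721ℏ

For a g orbital, l = 4.
For m_l = 1: cos θ = 1/√20, θ ≈ 77.08°.
|L| = ℏ√(4·5) = 2√5 ℏ ≈ 4.472ℏ.
|L| − L_z,max = (2√5 − 4)ℏ ≈ 0.4721ℏ.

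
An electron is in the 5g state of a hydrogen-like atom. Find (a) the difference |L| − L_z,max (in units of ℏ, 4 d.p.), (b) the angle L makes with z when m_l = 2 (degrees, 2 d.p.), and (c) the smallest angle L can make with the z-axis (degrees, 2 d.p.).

For 5g, l = 4.
|L| − L_z,max = (2√5 − 4)ℏ ≈ 0.4721ℏ.
For m_l = 2: cos θ = 2/√20, θ ≈ 63.43°.
cos θ_min = 4/√20, so θ_min ≈ 26.57°.

|L|−L_z,max ≈ 0.4721ℏ; θ(m_l=2) ≈ 63.43°; θ_min ≈ 26.57°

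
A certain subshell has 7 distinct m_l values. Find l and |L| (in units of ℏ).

7 = 2l + 1, so l = (7−1)/2 = 3.
|L| = ℏ√(l(l+1)) = ℏ√(3·4) = 2√3 ℏ.

l = 3, |L| = 2√3 ℏ ≈ 3.464ℏ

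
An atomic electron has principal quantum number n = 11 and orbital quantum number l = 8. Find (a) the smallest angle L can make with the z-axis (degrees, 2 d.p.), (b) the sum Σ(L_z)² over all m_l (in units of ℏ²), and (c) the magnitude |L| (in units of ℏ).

cos θ_min = 8/√72, so θ_min ≈ 19.47°.
Σ m_l² = 408, so Σ(L_z)² = 408 ℏ².
|L| = ℏ√(8·9) = 6√2 ℏ ≈ 8.485ℏ.

θ_min ≈ 19.47°; Σ(L_z)² = 408 ℏ²; |L| = 6√2 ℏ ≈ 8.485ℏ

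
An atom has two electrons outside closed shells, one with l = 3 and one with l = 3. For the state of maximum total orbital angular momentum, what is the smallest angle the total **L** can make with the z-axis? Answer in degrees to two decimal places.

θ_min ≈ 22.21°

L runs from |3 − 3| = 0 to 3 + 3 = 6.
Allowed values: L = 0, 1, 2, 3, 4, 5, 6.
The maximum is L = 6, with |L_tot| = ℏ√(6·7) = √42 ℏ.
The minimum angle with z is arccos(6/√42) ≈ 22.21°.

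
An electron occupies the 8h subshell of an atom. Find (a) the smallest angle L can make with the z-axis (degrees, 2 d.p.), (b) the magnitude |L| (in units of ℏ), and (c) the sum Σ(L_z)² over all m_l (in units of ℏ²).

For 8h, l = 5.
cos θ_min = 5/√30, so θ_min ≈ 24.09°.
|L| = ℏ√(5·6) = √30 ℏ ≈ 5.477ℏ.
Σ m_l² = 110, so Σ(L_z)² = 110 ℏ².

θ_min ≈ 24.09°; |L| = √30 ℏ ≈ 5.477ℏ; Σ(L_z)² = 110 ℏ²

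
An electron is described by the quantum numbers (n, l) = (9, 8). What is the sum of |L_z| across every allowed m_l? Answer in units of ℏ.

Σ|L_z| = 72 ℏ

m_l runs from −8 to 8, i.e. {-8, -7, -6, -5, -4, -3, -2, -1, 0, 1, 2, 3, 4, 5, 6, 7, 8}.
Σ|m_l| = 2·8(8+1)/2 = 72.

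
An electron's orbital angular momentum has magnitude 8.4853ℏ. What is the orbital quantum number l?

l = 8

|L| = ℏ√(l(l+1)), so l(l+1) = 72.
Solving: l = 8.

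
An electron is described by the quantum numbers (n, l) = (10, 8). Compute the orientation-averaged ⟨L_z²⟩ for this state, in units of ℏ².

⟨L_z²⟩ = 24 ℏ²

m_l runs from −8 to 8, i.e. {-8, -7, -6, -5, -4, -3, -2, -1, 0, 1, 2, 3, 4, 5, 6, 7, 8}.
Average of L_z² over 17 states: 408/17 ℏ² = 24 ℏ².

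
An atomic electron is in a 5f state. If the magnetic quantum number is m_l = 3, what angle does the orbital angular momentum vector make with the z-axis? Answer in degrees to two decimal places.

θ ≈ 30.00°

5f means n = 5, l = 3.
|L| = ℏ√(l(l+1)) = 2√3 ℏ.
L_z = m_l ℏ = 3ℏ.
cos θ = L_z/|L| = 3/√12, so θ ≈ 30.00°.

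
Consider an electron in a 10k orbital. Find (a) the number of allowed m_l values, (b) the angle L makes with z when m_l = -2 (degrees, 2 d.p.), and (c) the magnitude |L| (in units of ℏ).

15 values; θ(m_l=-2) ≈ 105.50°; |L| = 2√14 ℏ ≈ 7.483ℏ

10k means n = 10, l = 7.
There are 2l+1 = 15 values of m_l.
For m_l = -2: cos θ = -2/√56, θ ≈ 105.50°.
|L| = ℏ√(7·8) = 2√14 ℏ ≈ 7.483ℏ.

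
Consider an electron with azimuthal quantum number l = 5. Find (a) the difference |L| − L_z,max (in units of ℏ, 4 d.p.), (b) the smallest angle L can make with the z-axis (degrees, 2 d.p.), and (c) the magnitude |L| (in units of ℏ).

|L|−L_z,max ≈ 0.4772ℏ; θ_min ≈ 24.09°; |L| = √30 ℏ ≈ 5.477ℏ

|L| − L_z,max = (√30 − 5)ℏ ≈ 0.4772ℏ.
cos θ_min = 5/√30, so θ_min ≈ 24.09°.
|L| = ℏ√(5·6) = √30 ℏ ≈ 5.477ℏ.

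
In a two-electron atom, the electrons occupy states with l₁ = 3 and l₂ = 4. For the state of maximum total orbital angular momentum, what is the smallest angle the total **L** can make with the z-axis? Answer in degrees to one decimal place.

By the triangle rule, |l₁ − l₂| ≤ L ≤ l₁ + l₂.
So L can be 1, 2, 3, 4, 5, 6, 7.
The maximum is L = 7, with |L_tot| = ℏ√(7·8) = 2√14 ℏ.
The minimum angle with z is arccos(7/√56) ≈ 20.7°.

θ_min ≈ 20.7°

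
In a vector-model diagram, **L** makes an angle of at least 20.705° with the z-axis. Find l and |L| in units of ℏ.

l = 7, |L| = 2√14 ℏ ≈ 7.483ℏ

At minimum angle, m_l = l, so cos θ = l/√(l(l+1)); cos²θ = l/(l+1) = 0.8750.
l = cos²θ/sin²θ ≈ 7.
Then |L| = ℏ√(7·8) = 2√14 ℏ.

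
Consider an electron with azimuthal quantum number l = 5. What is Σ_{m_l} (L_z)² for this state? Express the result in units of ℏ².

The allowed m_l values are -5, -4, -3, -2, -1, 0, 1, 2, 3, 4, 5.
Σ m_l² = l(l+1)(2l+1)/3 = 5·6·11/3 = 110.

Σ(L_z)² = 110 ℏ²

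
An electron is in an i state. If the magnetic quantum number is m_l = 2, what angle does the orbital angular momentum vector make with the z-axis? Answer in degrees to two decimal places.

An i state has l = 6.
|L|² = l(l+1)ℏ² = 42ℏ², so |L| = √42 ℏ.
L_z = m_l ℏ = 2ℏ.
cos θ = L_z/|L| = 2/√42, so θ ≈ 72.02°.

θ ≈ 72.02°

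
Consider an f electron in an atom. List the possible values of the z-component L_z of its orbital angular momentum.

An f state has l = 3.
L_z = m_l ℏ with m_l ranging from −l to +l in integer steps.
For l = 3: m_l ∈ {-3, -2, -1, 0, 1, 2, 3}.

L_z ∈ {−3ℏ, −2ℏ, −ℏ, 0, ℏ, 2ℏ, 3ℏ}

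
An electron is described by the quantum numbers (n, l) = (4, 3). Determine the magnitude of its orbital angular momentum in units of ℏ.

|L| = ℏ√(l(l+1)) = ℏ√(3·4) = 2√3 ℏ

|L| = 2√3 ℏ ≈ 3.464ℏ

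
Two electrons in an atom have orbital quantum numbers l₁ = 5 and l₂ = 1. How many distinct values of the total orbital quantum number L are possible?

3

Angular momentum addition gives L = |l₁ − l₂|, …, l₁ + l₂.
So L can be 4, 5, 6.
That is 3 values.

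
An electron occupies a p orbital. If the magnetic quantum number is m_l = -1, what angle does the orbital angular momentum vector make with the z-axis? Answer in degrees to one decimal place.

A p state has l = 1.
|L| = √(l(l+1)) ℏ = √2 ℏ.
L_z = m_l ℏ = −1ℏ.
cos θ = L_z/|L| = -1/√2, so θ ≈ 135.0°.

θ ≈ 135.0°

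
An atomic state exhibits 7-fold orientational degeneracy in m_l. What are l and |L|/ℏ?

7 = 2l + 1, so l = (7−1)/2 = 3.
Then |L| = √(l(l+1)) ℏ = 2√3 ℏ.

l = 3, |L| = 2√3 ℏ ≈ 3.464ℏ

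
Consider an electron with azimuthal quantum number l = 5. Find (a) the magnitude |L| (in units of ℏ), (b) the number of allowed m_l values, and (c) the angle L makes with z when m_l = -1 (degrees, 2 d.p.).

|L| = √30 ℏ ≈ 5.477ℏ; 11 values; θ(m_l=-1) ≈ 100.52°

|L| = ℏ√(5·6) = √30 ℏ ≈ 5.477ℏ.
There are 2l+1 = 11 values of m_l.
For m_l = -1: cos θ = -1/√30, θ ≈ 100.52°.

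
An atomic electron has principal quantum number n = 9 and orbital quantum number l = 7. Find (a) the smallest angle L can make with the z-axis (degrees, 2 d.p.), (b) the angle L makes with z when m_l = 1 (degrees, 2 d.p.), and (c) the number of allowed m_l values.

cos θ_min = 7/√56, so θ_min ≈ 20.70°.
For m_l = 1: cos θ = 1/√56, θ ≈ 82.32°.
There are 2l+1 = 15 values of m_l.

θ_min ≈ 20.70°; θ(m_l=1) ≈ 82.32°; 15 values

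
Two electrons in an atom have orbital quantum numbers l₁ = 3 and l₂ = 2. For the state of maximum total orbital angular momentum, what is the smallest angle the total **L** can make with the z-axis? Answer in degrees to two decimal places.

By the triangle rule, |l₁ − l₂| ≤ L ≤ l₁ + l₂.
L ∈ {1, 2, 3, 4, 5}.
The maximum is L = 5, with |L_tot| = ℏ√(5·6) = √30 ℏ.
The minimum angle with z is arccos(5/√30) ≈ 24.09°.

θ_min ≈ 24.09°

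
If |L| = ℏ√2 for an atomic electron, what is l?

l = 1

Since |L|² = l(l+1)ℏ², l(l+1) = 2.
The positive root is l = 1.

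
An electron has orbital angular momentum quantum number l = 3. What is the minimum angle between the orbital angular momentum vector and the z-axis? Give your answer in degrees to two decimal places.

|L| = √(l(l+1)) ℏ = 2√3 ℏ.
The smallest angle corresponds to the largest L_z, i.e. m_l = l = 3, giving L_z = 3ℏ.
cos θ_min = 3/√12, so θ_min ≈ 30.00°.

θ_min ≈ 30.00°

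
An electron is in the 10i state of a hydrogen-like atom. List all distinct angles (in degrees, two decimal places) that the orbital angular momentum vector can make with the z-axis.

The 10i subshell has l = 6.
|L| = ℏ√(l(l+1)) = √42 ℏ.
cos θ = m_l/√42 for each m_l ∈ {-6, -5, -4, -3, -2, -1, 0, 1, 2, 3, 4, 5, 6}.

θ ∈ {22.21°, 39.51°, 51.89°, 62.42°, 72.02°, 81.12°, 90.00°, 98.88°, 107.98°, 117.58°, 128.11°, 140.49°, 157.79°}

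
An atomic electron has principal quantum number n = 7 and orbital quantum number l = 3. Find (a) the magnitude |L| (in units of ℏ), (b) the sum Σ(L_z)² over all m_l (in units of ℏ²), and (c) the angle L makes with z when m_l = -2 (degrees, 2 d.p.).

|L| = ℏ√(3·4) = 2√3 ℏ ≈ 3.464ℏ.
Σ m_l² = 28, so Σ(L_z)² = 28 ℏ².
For m_l = -2: cos θ = -2/√12, θ ≈ 125.26°.

|L| = 2√3 ℏ ≈ 3.464ℏ; Σ(L_z)² = 28 ℏ²; θ(m_l=-2) ≈ 125.26°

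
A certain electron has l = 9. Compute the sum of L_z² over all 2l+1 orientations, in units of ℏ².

The allowed m_l values are -9, -8, -7, -6, -5, -4, -3, -2, -1, 0, 1, 2, 3, 4, 5, 6, 7, 8, 9.
Summing m² from −9 to 9: Σ m_l² = 570.

Σ(L_z)² = 570 ℏ²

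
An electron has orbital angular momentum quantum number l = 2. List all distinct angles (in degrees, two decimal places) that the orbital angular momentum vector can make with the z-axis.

θ ∈ {35.26°, 65.91°, 90.00°, 114.09°, 144.74°}

|L| = ℏ√(l(l+1)) = √6 ℏ.
cos θ = m_l/√6 for each m_l ∈ {-2, -1, 0, 1, 2}.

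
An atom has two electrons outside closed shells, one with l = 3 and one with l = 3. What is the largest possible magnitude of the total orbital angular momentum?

The total orbital quantum number L ranges from |l₁ − l₂| to l₁ + l₂ in integer steps.
Allowed values: L = 0, 1, 2, 3, 4, 5, 6.
The largest magnitude corresponds to L = 6: |L_tot| = ℏ√(6·7) = √42 ℏ.

|L_tot|_max = √42 ℏ ≈ 6.481ℏ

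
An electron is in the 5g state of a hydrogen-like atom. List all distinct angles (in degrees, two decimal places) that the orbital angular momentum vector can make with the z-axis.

θ ∈ {26.57°, 47.87°, 63.43°, 77.08°, 90.00°, 102.92°, 116.57°, 132.13°, 153.43°}

For 5g, l = 4.
|L| = ℏ√(l(l+1)) = 2√5 ℏ.
cos θ = m_l/√20 for each m_l ∈ {-4, -3, -2, -1, 0, 1, 2, 3, 4}.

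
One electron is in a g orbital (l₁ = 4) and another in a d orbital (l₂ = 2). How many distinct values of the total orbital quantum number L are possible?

The total orbital quantum number L ranges from |l₁ − l₂| to l₁ + l₂ in integer steps.
So L can be 2, 3, 4, 5, 6.
That is 5 values.

5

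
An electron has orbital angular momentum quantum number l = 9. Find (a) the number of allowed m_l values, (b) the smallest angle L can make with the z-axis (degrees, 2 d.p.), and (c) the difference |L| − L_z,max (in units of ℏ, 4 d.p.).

19 values; θ_min ≈ 18.43°; |L|−L_z,max ≈ 0.4868ℏ

There are 2l+1 = 19 values of m_l.
cos θ_min = 9/√90, so θ_min ≈ 18.43°.
|L| − L_z,max = (3√10 − 9)ℏ ≈ 0.4868ℏ.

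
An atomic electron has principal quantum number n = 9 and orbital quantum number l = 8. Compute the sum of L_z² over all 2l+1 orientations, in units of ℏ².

The allowed m_l values are -8, -7, -6, -5, -4, -3, -2, -1, 0, 1, 2, 3, 4, 5, 6, 7, 8.
Σ m_l² = 2·(1 + 4 + 9 + 16 + 25 + 36 + 49 + 64) = 408.

Σ(L_z)² = 408 ℏ²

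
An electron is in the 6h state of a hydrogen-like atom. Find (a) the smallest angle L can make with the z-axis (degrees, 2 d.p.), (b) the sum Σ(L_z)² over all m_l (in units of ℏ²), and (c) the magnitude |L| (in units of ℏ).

For 6h, l = 5.
cos θ_min = 5/√30, so θ_min ≈ 24.09°.
Σ m_l² = 110, so Σ(L_z)² = 110 ℏ².
|L| = ℏ√(5·6) = √30 ℏ ≈ 5.477ℏ.

θ_min ≈ 24.09°; Σ(L_z)² = 110 ℏ²; |L| = √30 ℏ ≈ 5.477ℏ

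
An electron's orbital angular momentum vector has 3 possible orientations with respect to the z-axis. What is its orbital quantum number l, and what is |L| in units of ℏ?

l = 1, |L| = √2 ℏ ≈ 1.414ℏ

Since there are 2l+1 = 3 values of m_l, l = 1.
|L| = ℏ√(l(l+1)) = ℏ√(1·2) = √2 ℏ.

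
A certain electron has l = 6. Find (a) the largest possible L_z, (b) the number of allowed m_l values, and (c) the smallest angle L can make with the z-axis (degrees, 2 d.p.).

L_z,max = 6ℏ; 13 values; θ_min ≈ 22.21°

L_z,max = lℏ = 6ℏ.
There are 2l+1 = 13 values of m_l.
cos θ_min = 6/√42, so θ_min ≈ 22.21°.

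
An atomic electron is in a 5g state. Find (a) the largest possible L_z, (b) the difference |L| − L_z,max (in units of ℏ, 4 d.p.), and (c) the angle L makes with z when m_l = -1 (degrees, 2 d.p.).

L_z,max = 4ℏ; |L|−L_z,max ≈ 0.4721ℏ; θ(m_l=-1) ≈ 102.92°

For 5g, l = 4.
L_z,max = lℏ = 4ℏ.
|L| − L_z,max = (2√5 − 4)ℏ ≈ 0.4721ℏ.
For m_l = -1: cos θ = -1/√20, θ ≈ 102.92°.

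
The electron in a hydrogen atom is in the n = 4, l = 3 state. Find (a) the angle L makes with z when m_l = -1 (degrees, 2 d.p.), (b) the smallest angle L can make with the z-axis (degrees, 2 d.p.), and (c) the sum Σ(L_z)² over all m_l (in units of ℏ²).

For m_l = -1: cos θ = -1/√12, θ ≈ 106.78°.
cos θ_min = 3/√12, so θ_min ≈ 30.00°.
Σ m_l² = 28, so Σ(L_z)² = 28 ℏ².

θ(m_l=-1) ≈ 106.78°; θ_min ≈ 30.00°; Σ(L_z)² = 28 ℏ²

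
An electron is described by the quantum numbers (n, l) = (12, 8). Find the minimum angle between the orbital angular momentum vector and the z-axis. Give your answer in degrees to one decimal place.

θ_min ≈ 19.5°

|L| = √(l(l+1)) ℏ = 6√2 ℏ.
The smallest angle corresponds to the largest L_z, i.e. m_l = l = 8, giving L_z = 8ℏ.
cos θ_min = 8/√72, so θ_min ≈ 19.5°.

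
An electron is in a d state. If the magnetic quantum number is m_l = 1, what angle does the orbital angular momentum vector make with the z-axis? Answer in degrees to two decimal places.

For a d orbital, l = 2.
|L|² = l(l+1)ℏ² = 6ℏ², so |L| = √6 ℏ.
L_z = m_l ℏ = 1ℏ.
cos θ = L_z/|L| = 1/√6, so θ ≈ 65.91°.

θ ≈ 65.91°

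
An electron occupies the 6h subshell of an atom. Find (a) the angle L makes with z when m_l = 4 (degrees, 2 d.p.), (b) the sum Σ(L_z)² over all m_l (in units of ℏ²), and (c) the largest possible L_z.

6h means n = 6, l = 5.
For m_l = 4: cos θ = 4/√30, θ ≈ 43.09°.
Σ m_l² = 110, so Σ(L_z)² = 110 ℏ².
L_z,max = lℏ = 5ℏ.

θ(m_l=4) ≈ 43.09°; Σ(L_z)² = 110 ℏ²; L_z,max = 5ℏ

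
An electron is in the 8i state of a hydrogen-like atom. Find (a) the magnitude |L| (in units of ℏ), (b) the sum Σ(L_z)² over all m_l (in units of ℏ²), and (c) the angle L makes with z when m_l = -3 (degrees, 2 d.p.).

For 8i, l = 6.
|L| = ℏ√(6·7) = √42 ℏ ≈ 6.481ℏ.
Σ m_l² = 182, so Σ(L_z)² = 182 ℏ².
For m_l = -3: cos θ = -3/√42, θ ≈ 117.58°.

|L| = √42 ℏ ≈ 6.481ℏ; Σ(L_z)² = 182 ℏ²; θ(m_l=-3) ≈ 117.58°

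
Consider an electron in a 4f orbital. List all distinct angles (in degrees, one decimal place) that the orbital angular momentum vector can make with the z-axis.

θ ∈ {30.0°, 54.7°, 73.2°, 90.0°, 106.8°, 125.3°, 150.0°}

For 4f, l = 3.
|L| = √(l(l+1)) ℏ = 2√3 ℏ.
cos θ = m_l/√12 for each m_l ∈ {-3, -2, -1, 0, 1, 2, 3}.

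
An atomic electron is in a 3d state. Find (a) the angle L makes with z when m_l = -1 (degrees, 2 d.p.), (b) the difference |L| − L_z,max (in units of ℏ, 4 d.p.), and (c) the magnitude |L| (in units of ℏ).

θ(m_l=-1) ≈ 114.09°; |L|−L_z,max ≈ 0.4495ℏ; |L| = √6 ℏ ≈ 2.449ℏ

For 3d, l = 2.
For m_l = -1: cos θ = -1/√6, θ ≈ 114.09°.
|L| − L_z,max = (√6 − 2)ℏ ≈ 0.4495ℏ.
|L| = ℏ√(2·3) = √6 ℏ ≈ 2.449ℏ.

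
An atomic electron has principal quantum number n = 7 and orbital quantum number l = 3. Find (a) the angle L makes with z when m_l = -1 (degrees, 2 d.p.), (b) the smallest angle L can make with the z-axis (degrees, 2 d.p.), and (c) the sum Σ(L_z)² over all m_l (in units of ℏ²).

For m_l = -1: cos θ = -1/√12, θ ≈ 106.78°.
cos θ_min = 3/√12, so θ_min ≈ 30.00°.
Σ m_l² = 28, so Σ(L_z)² = 28 ℏ².

θ(m_l=-1) ≈ 106.78°; θ_min ≈ 30.00°; Σ(L_z)² = 28 ℏ²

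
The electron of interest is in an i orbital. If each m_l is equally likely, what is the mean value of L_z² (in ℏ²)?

An i state has l = 6.
m_l runs from −6 to 6, i.e. {-6, -5, -4, -3, -2, -1, 0, 1, 2, 3, 4, 5, 6}.
Average of L_z² over 13 states: 182/13 ℏ² = 14 ℏ².

⟨L_z²⟩ = 14 ℏ²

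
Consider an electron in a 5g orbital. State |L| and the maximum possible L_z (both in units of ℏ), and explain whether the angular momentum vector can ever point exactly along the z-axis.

No: L_z,max = 4ℏ < |L| = 2√5 ℏ ≈ 4.472ℏ

The 5g subshell has l = 4.
|L| = 2√5 ℏ ≈ 4.4721ℏ, while L_z,max = lℏ = 4ℏ.
Since |L| > L_z,max, the vector can never point exactly along z; the closest it comes is θ_min = arccos(4/√20) ≈ 26.6°.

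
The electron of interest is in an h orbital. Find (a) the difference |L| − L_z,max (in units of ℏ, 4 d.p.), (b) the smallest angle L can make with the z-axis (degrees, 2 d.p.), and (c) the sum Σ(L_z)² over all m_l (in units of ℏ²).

An h state has l = 5.
|L| − L_z,max = (√30 − 5)ℏ ≈ 0.4772ℏ.
cos θ_min = 5/√30, so θ_min ≈ 24.09°.
Σ m_l² = 110, so Σ(L_z)² = 110 ℏ².

|L|−L_z,max ≈ 0.4772ℏ; θ_min ≈ 24.09°; Σ(L_z)² = 110 ℏ²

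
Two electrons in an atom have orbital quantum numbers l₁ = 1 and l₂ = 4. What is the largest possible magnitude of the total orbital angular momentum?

L runs from |1 − 4| = 3 to 1 + 4 = 5.
Allowed values: L = 3, 4, 5.
The largest magnitude corresponds to L = 5: |L_tot| = ℏ√(5·6) = √30 ℏ.

|L_tot|_max = √30 ℏ ≈ 5.477ℏ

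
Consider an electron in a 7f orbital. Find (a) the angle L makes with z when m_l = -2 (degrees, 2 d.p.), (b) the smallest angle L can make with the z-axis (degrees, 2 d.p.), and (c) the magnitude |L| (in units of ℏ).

7f means n = 7, l = 3.
For m_l = -2: cos θ = -2/√12, θ ≈ 125.26°.
cos θ_min = 3/√12, so θ_min ≈ 30.00°.
|L| = ℏ√(3·4) = 2√3 ℏ ≈ 3.464ℏ.

θ(m_l=-2) ≈ 125.26°; θ_min ≈ 30.00°; |L| = 2√3 ℏ ≈ 3.464ℏ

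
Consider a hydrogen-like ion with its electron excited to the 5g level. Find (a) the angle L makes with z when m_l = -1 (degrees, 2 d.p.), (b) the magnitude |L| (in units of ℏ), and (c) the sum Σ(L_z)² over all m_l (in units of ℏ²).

θ(m_l=-1) ≈ 102.92°; |L| = 2√5 ℏ ≈ 4.472ℏ; Σ(L_z)² = 60 ℏ²

The 5g level has l = 4.
For m_l = -1: cos θ = -1/√20, θ ≈ 102.92°.
|L| = ℏ√(4·5) = 2√5 ℏ ≈ 4.472ℏ.
Σ m_l² = 60, so Σ(L_z)² = 60 ℏ².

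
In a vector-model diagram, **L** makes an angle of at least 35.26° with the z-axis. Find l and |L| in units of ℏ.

At minimum angle, m_l = l, so cos θ = l/√(l(l+1)); cos²θ = l/(l+1) = 0.6667.
l = cos²θ/sin²θ ≈ 2.
Then |L| = ℏ√(2·3) = √6 ℏ.

l = 2, |L| = √6 ℏ ≈ 2.449ℏ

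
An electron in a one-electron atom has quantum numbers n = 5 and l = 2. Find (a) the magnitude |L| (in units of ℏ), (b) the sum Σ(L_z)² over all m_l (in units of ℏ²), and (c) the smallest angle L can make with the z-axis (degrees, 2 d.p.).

|L| = ℏ√(2·3) = √6 ℏ ≈ 2.449ℏ.
Σ m_l² = 10, so Σ(L_z)² = 10 ℏ².
cos θ_min = 2/√6, so θ_min ≈ 35.26°.

|L| = √6 ℏ ≈ 2.449ℏ; Σ(L_z)² = 10 ℏ²; θ_min ≈ 35.26°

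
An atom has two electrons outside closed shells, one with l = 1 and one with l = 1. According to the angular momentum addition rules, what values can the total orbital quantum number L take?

L = 0, 1, 2

Angular momentum addition gives L = |l₁ − l₂|, …, l₁ + l₂.
Allowed values: L = 0, 1, 2.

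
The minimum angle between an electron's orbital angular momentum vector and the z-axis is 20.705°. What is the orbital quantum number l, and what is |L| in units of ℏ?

l = 7, |L| = 2√14 ℏ ≈ 7.483ℏ

cos²θ_min = l/(l+1) = 0.8750.
Thus l = 0.8750/(1 − 0.8750) ≈ 7.
Then |L| = ℏ√(7·8) = 2√14 ℏ.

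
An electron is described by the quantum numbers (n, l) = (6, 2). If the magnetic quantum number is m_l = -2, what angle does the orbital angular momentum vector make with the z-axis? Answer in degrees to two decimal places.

θ ≈ 144.74°

|L|² = l(l+1)ℏ² = 6ℏ², so |L| = √6 ℏ.
L_z = m_l ℏ = −2ℏ.
cos θ = L_z/|L| = -2/√6, so θ ≈ 144.74°.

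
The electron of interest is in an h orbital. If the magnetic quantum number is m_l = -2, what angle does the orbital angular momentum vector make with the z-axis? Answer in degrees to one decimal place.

An h state has l = 5.
|L| = √(l(l+1)) ℏ = √30 ℏ.
L_z = m_l ℏ = −2ℏ.
cos θ = L_z/|L| = -2/√30, so θ ≈ 111.4°.

θ ≈ 111.4°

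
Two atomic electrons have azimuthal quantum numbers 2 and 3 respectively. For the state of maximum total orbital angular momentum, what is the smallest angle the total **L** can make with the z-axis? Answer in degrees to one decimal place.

L runs from |2 − 3| = 1 to 2 + 3 = 5.
Allowed values: L = 1, 2, 3, 4, 5.
The maximum is L = 5, with |L_tot| = ℏ√(5·6) = √30 ℏ.
The minimum angle with z is arccos(5/√30) ≈ 24.1°.

θ_min ≈ 24.1°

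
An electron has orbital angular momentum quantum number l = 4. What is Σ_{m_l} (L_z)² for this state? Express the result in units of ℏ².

The allowed m_l values are -4, -3, -2, -1, 0, 1, 2, 3, 4.
Σ m_l² = l(l+1)(2l+1)/3 = 4·5·9/3 = 60.

Σ(L_z)² = 60 ℏ²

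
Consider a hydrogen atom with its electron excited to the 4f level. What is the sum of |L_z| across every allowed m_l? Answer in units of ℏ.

Σ|L_z| = 12 ℏ

The 4f level has l = 3.
The allowed m_l values are -3, -2, -1, 0, 1, 2, 3.
Σ|m_l| = 2(1+2+…+3) = 12.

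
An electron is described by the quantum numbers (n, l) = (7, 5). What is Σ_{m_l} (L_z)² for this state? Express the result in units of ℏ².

Σ(L_z)² = 110 ℏ²

m_l ∈ {-5, -4, -3, -2, -1, 0, 1, 2, 3, 4, 5}.
Σ m_l² = 2·(1 + 4 + 9 + 16 + 25) = 110.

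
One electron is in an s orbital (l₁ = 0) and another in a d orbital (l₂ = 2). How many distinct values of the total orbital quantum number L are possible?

The total orbital quantum number L ranges from |l₁ − l₂| to l₁ + l₂ in integer steps.
So L can be 2.
That is 1 value.

1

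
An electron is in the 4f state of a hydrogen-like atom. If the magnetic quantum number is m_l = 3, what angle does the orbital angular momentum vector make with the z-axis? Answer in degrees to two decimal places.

θ ≈ 30.00°

For 4f, l = 3.
|L|² = l(l+1)ℏ² = 12ℏ², so |L| = 2√3 ℏ.
L_z = m_l ℏ = 3ℏ.
cos θ = L_z/|L| = 3/√12, so θ ≈ 30.00°.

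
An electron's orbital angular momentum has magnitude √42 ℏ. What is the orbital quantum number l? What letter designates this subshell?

l = 6 (i orbital)

(|L|/ℏ)² = l(l+1) = 42.
l² + l − 42 = 0 ⇒ l = 6.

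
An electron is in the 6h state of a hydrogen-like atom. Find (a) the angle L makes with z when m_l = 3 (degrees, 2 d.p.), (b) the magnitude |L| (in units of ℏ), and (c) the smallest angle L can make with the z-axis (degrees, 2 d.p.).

The 6h subshell has l = 5.
For m_l = 3: cos θ = 3/√30, θ ≈ 56.79°.
|L| = ℏ√(5·6) = √30 ℏ ≈ 5.477ℏ.
cos θ_min = 5/√30, so θ_min ≈ 24.09°.

θ(m_l=3) ≈ 56.79°; |L| = √30 ℏ ≈ 5.477ℏ; θ_min ≈ 24.09°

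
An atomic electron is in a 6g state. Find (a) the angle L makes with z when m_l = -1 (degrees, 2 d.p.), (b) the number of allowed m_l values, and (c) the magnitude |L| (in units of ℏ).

For 6g, l = 4.
For m_l = -1: cos θ = -1/√20, θ ≈ 102.92°.
There are 2l+1 = 9 values of m_l.
|L| = ℏ√(4·5) = 2√5 ℏ ≈ 4.472ℏ.

θ(m_l=-1) ≈ 102.92°; 9 values; |L| = 2√5 ℏ ≈ 4.472ℏ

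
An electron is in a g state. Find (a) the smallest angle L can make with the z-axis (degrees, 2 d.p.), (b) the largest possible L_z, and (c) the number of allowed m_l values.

θ_min ≈ 26.57°; L_z,max = 4ℏ; 9 values

For a g orbital, l = 4.
cos θ_min = 4/√20, so θ_min ≈ 26.57°.
L_z,max = lℏ = 4ℏ.
There are 2l+1 = 9 values of m_l.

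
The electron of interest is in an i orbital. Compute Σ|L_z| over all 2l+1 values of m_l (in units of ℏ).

Σ|L_z| = 42 ℏ

For an i orbital, l = 6.
The allowed m_l values are -6, -5, -4, -3, -2, -1, 0, 1, 2, 3, 4, 5, 6.
Σ|m_l| = l(l+1) = 42.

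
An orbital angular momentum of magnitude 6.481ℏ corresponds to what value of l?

l = 6

(|L|/ℏ)² = l(l+1) = 42.
l² + l − 42 = 0 ⇒ l = 6.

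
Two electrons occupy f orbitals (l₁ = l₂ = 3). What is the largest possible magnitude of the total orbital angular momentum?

|L_tot|_max = √42 ℏ ≈ 6.481ℏ

By the triangle rule, |l₁ − l₂| ≤ L ≤ l₁ + l₂.
Allowed values: L = 0, 1, 2, 3, 4, 5, 6.
The largest magnitude corresponds to L = 6: |L_tot| = ℏ√(6·7) = √42 ℏ.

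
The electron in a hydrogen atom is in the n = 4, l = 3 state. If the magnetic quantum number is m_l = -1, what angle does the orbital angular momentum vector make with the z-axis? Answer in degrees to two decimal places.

θ ≈ 106.78°

|L|² = l(l+1)ℏ² = 12ℏ², so |L| = 2√3 ℏ.
L_z = m_l ℏ = −1ℏ.
cos θ = L_z/|L| = -1/√12, so θ ≈ 106.78°.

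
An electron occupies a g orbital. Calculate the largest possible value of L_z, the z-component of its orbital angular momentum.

L_z,max = 4ℏ

The letter g corresponds to l = 4.
L_z = m_l ℏ with m_l ∈ {−4, …, 4}; the maximum is m_l = 4.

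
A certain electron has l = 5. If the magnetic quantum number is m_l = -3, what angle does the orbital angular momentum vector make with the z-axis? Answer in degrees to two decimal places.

|L|² = l(l+1)ℏ² = 30ℏ², so |L| = √30 ℏ.
L_z = m_l ℏ = −3ℏ.
cos θ = L_z/|L| = -3/√30, so θ ≈ 123.21°.

θ ≈ 123.21°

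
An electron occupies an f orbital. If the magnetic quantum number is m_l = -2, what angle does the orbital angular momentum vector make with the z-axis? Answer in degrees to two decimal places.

θ ≈ 125.26°

The letter f corresponds to l = 3.
|L|² = l(l+1)ℏ² = 12ℏ², so |L| = 2√3 ℏ.
L_z = m_l ℏ = −2ℏ.
cos θ = L_z/|L| = -2/√12, so θ ≈ 125.26°.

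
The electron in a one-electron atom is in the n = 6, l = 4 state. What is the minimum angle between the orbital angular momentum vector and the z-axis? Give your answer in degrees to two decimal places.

θ_min ≈ 26.57°

|L| = √(l(l+1)) ℏ = 2√5 ℏ.
The smallest angle corresponds to the largest L_z, i.e. m_l = l = 4, giving L_z = 4ℏ.
cos θ_min = 4/√20, so θ_min ≈ 26.57°.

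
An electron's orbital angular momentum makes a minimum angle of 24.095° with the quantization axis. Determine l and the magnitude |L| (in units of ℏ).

l = 5, |L| = √30 ℏ ≈ 5.477ℏ

cos θ_min = l/√(l(l+1)) = √(l/(l+1)), so l/(l+1) = cos²(24.095°) = 0.8333.
l = cos²θ/sin²θ ≈ 5.
Then |L| = ℏ√(5·6) = √30 ℏ.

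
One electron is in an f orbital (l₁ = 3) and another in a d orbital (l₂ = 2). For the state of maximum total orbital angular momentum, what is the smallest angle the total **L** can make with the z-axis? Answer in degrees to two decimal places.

The total orbital quantum number L ranges from |l₁ − l₂| to l₁ + l₂ in integer steps.
Allowed values: L = 1, 2, 3, 4, 5.
The maximum is L = 5, with |L_tot| = ℏ√(5·6) = √30 ℏ.
The minimum angle with z is arccos(5/√30) ≈ 24.09°.

θ_min ≈ 24.09°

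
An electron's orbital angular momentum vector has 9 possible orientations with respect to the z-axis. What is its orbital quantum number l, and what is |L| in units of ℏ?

2l + 1 = 9 ⇒ l = 4.
|L| = ℏ√(l(l+1)) = ℏ√(4·5) = 2√5 ℏ.

l = 4, |L| = 2√5 ℏ ≈ 4.472ℏ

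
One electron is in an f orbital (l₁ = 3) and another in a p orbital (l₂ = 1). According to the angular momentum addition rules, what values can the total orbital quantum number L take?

Angular momentum addition gives L = |l₁ − l₂|, …, l₁ + l₂.
L ∈ {2, 3, 4}.

L = 2, 3, 4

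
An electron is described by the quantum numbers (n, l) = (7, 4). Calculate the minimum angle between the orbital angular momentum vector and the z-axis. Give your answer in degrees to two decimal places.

|L|² = l(l+1)ℏ² = 20ℏ², so |L| = 2√5 ℏ.
The smallest angle corresponds to the largest L_z, i.e. m_l = l = 4, giving L_z = 4ℏ.
cos θ_min = 4/√20, so θ_min ≈ 26.57°.

θ_min ≈ 26.57°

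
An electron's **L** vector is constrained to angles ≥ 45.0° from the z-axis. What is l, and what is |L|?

cos θ_min = l/√(l(l+1)) = √(l/(l+1)), so l/(l+1) = cos²(45.0°) = 0.5000.
Thus l = 0.5000/(1 − 0.5000) ≈ 1.
Then |L| = ℏ√(1·2) = √2 ℏ.

l = 1, |L| = √2 ℏ ≈ 1.414ℏ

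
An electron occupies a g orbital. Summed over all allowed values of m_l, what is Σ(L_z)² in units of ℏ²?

Σ(L_z)² = 60 ℏ²

For a g orbital, l = 4.
m_l ∈ {-4, -3, -2, -1, 0, 1, 2, 3, 4}.
Σ m_l² = l(l+1)(2l+1)/3 = 4·5·9/3 = 60.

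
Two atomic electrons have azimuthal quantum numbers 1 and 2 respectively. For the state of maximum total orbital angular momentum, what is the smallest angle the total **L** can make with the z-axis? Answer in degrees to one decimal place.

Angular momentum addition gives L = |l₁ − l₂|, …, l₁ + l₂.
L ∈ {1, 2, 3}.
The maximum is L = 3, with |L_tot| = ℏ√(3·4) = 2√3 ℏ.
The minimum angle with z is arccos(3/√12) ≈ 30.0°.

θ_min ≈ 30.0°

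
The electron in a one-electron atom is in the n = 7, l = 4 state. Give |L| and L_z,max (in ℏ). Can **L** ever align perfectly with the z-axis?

|L| = 2√5 ℏ ≈ 4.4721ℏ, while L_z,max = lℏ = 4ℏ.
Since |L| > L_z,max, the vector can never point exactly along z; the closest it comes is θ_min = arccos(4/√20) ≈ 26.6°.

No: L_z,max = 4ℏ < |L| = 2√5 ℏ ≈ 4.472ℏ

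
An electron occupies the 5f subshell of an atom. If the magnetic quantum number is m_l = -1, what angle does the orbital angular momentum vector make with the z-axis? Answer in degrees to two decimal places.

θ ≈ 106.78°

5f means n = 5, l = 3.
|L|² = l(l+1)ℏ² = 12ℏ², so |L| = 2√3 ℏ.
L_z = m_l ℏ = −1ℏ.
cos θ = L_z/|L| = -1/√12, so θ ≈ 106.78°.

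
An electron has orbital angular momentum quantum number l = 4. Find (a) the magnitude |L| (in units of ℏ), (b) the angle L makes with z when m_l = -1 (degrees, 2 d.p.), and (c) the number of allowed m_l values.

|L| = 2√5 ℏ ≈ 4.472ℏ; θ(m_l=-1) ≈ 102.92°; 9 values

|L| = ℏ√(4·5) = 2√5 ℏ ≈ 4.472ℏ.
For m_l = -1: cos θ = -1/√20, θ ≈ 102.92°.
There are 2l+1 = 9 values of m_l.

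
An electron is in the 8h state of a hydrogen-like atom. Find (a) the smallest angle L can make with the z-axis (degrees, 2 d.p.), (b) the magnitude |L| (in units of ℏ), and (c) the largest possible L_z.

8h means n = 8, l = 5.
cos θ_min = 5/√30, so θ_min ≈ 24.09°.
|L| = ℏ√(5·6) = √30 ℏ ≈ 5.477ℏ.
L_z,max = lℏ = 5ℏ.

θ_min ≈ 24.09°; |L| = √30 ℏ ≈ 5.477ℏ; L_z,max = 5ℏ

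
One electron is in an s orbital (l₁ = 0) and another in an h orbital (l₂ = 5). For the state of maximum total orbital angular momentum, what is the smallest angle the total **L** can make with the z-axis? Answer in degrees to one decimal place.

By the triangle rule, |l₁ − l₂| ≤ L ≤ l₁ + l₂.
Allowed values: L = 5.
The maximum is L = 5, with |L_tot| = ℏ√(5·6) = √30 ℏ.
The minimum angle with z is arccos(5/√30) ≈ 24.1°.

θ_min ≈ 24.1°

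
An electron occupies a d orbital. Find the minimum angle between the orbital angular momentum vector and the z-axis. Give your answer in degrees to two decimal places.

For a d orbital, l = 2.
|L|² = l(l+1)ℏ² = 6ℏ², so |L| = √6 ℏ.
The smallest angle corresponds to the largest L_z, i.e. m_l = l = 2, giving L_z = 2ℏ.
cos θ_min = 2/√6, so θ_min ≈ 35.26°.

θ_min ≈ 35.26°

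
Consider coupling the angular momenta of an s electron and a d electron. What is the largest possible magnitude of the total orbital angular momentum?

Angular momentum addition gives L = |l₁ − l₂|, …, l₁ + l₂.
So L can be 2.
The largest magnitude corresponds to L = 2: |L_tot| = ℏ√(2·3) = √6 ℏ.

|L_tot|_max = √6 ℏ ≈ 2.449ℏ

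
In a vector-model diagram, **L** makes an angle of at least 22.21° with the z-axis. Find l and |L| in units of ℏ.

l = 6, |L| = √42 ℏ ≈ 6.481ℏ

At minimum angle, m_l = l, so cos θ = l/√(l(l+1)); cos²θ = l/(l+1) = 0.8571.
Solving: l = 6.
Then |L| = ℏ√(6·7) = √42 ℏ.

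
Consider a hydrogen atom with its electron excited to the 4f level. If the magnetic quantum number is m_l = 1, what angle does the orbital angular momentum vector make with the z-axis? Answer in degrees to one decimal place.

The 4f level has l = 3.
|L|² = l(l+1)ℏ² = 12ℏ², so |L| = 2√3 ℏ.
L_z = m_l ℏ = 1ℏ.
cos θ = L_z/|L| = 1/√12, so θ ≈ 73.2°.

θ ≈ 73.2°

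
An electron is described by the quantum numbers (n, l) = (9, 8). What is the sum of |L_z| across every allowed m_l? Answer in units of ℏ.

Σ|L_z| = 72 ℏ

m_l ∈ {-8, -7, -6, -5, -4, -3, -2, -1, 0, 1, 2, 3, 4, 5, 6, 7, 8}.
Σ|m_l| = 2(1+2+…+8) = 72.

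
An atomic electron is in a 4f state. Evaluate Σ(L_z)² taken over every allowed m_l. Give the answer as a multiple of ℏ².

Σ(L_z)² = 28 ℏ²

The 4f subshell has l = 3.
The allowed m_l values are -3, -2, -1, 0, 1, 2, 3.
Σ m_l² = 2·(1 + 4 + 9) = 28.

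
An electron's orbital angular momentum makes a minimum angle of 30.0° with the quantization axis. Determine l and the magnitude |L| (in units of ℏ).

cos θ_min = l/√(l(l+1)) = √(l/(l+1)), so l/(l+1) = cos²(30.0°) = 0.7500.
l = cos²θ/sin²θ ≈ 3.
Then |L| = ℏ√(3·4) = 2√3 ℏ.

l = 3, |L| = 2√3 ℏ ≈ 3.464ℏ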